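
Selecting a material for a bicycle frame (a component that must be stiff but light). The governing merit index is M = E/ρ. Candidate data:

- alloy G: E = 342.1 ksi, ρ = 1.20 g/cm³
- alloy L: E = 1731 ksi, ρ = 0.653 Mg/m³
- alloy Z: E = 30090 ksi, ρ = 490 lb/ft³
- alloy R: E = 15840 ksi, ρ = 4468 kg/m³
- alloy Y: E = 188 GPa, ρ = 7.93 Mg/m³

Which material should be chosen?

alloy Z

Putting every candidate on a common basis:
  alloy G: E = 2.359 GPa, ρ = 1200 kg/m³
  alloy L: E = 11.93 GPa, ρ = 653.0 kg/m³
  alloy Z: E = 207.5 GPa, ρ = 7849 kg/m³
  alloy R: E = 109.2 GPa, ρ = 4468 kg/m³
  alloy Y: E = 188.0 GPa, ρ = 7930 kg/m³
  alloy Z: M = 26.4 MN·m/kg
  alloy R: M = 24.4 MN·m/kg
  alloy Y: M = 23.7 MN·m/kg
  alloy L: M = 18.3 MN·m/kg
  alloy G: M = 1.97 MN·m/kg
Highest index: alloy Z.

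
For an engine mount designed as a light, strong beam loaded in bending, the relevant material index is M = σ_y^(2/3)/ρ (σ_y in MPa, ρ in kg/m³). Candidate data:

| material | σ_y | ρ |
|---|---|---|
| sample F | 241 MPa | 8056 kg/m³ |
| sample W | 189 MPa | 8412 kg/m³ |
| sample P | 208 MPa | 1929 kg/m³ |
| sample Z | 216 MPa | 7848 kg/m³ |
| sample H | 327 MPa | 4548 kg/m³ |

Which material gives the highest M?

sample P

Computing M directly (units already consistent):
  sample P: M = 18.2×10⁻³
  sample H: M = 10.4×10⁻³
  sample F: M = 4.81×10⁻³
  sample Z: M = 4.59×10⁻³
  sample W: M = 3.92×10⁻³
Highest index: sample P.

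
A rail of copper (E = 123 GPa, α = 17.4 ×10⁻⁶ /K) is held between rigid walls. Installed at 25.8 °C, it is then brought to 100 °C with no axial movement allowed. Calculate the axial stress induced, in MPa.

ΔT = 74.20 K. Constrained thermal stress σ = E·α·ΔT = 123.0×10³ MPa × 17.4×10⁻⁶ × 74.20 = 159 MPa (compressive).

159 MPa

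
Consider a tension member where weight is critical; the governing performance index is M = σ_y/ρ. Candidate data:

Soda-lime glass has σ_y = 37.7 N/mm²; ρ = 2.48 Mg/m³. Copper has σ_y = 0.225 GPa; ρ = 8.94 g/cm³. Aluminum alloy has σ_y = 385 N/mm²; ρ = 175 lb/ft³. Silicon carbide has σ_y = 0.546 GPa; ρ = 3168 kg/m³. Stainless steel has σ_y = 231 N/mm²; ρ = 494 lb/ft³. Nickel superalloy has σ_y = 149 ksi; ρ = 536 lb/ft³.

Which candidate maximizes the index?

Normalizing units and computing the index:
  soda-lime glass: σ_y = 37.70 MPa, ρ = 2480 kg/m³
  copper: σ_y = 225.0 MPa, ρ = 8940 kg/m³
  aluminum alloy: σ_y = 385.0 MPa, ρ = 2803 kg/m³
  silicon carbide: σ_y = 546.0 MPa, ρ = 3168 kg/m³
  stainless steel: σ_y = 231.0 MPa, ρ = 7913 kg/m³
  nickel superalloy: σ_y = 1027 MPa, ρ = 8586 kg/m³
  silicon carbide: M = 172 kN·m/kg
  aluminum alloy: M = 137 kN·m/kg
  nickel superalloy: M = 120 kN·m/kg
  stainless steel: M = 29.2 kN·m/kg
  copper: M = 25.2 kN·m/kg
  soda-lime glass: M = 15.2 kN·m/kg
Silicon carbide ranks first.

silicon carbide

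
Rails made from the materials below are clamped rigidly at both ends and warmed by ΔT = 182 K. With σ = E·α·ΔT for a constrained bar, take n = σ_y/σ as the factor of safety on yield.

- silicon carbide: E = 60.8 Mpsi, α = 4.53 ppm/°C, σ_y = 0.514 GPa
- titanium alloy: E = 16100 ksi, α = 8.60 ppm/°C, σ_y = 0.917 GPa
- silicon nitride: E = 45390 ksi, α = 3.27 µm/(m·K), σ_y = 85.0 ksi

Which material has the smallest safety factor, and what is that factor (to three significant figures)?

silicon carbide, n = 1.49

Per material, after unit conversion:
  silicon carbide: E = 419.2, α = 4.53, σ_y = 514.0 → σ = 346 MPa, n = 1.49
  titanium alloy: E = 111.0, α = 8.60, σ_y = 917.0 → σ = 174 MPa, n = 5.28
  silicon nitride: E = 313.0, α = 3.27, σ_y = 586.1 → σ = 186 MPa, n = 3.15
Silicon carbide has the lowest safety factor, n = 1.49.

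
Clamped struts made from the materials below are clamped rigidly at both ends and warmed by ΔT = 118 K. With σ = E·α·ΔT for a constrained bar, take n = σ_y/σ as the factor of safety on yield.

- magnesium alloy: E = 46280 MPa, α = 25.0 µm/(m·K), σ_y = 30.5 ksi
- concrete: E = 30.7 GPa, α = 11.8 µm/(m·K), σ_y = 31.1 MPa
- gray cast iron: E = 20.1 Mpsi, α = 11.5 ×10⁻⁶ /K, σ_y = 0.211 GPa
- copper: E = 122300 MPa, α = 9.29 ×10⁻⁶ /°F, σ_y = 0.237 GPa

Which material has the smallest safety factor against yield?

Per material, after unit conversion:
  magnesium alloy: E = 46.28, α = 25.0, σ_y = 210.3 → σ = 137 MPa, n = 1.54
  concrete: E = 30.70, α = 11.8, σ_y = 31.10 → σ = 42.7 MPa, n = 0.728
  gray cast iron: E = 138.6, α = 11.5, σ_y = 211.0 → σ = 188 MPa, n = 1.12
  copper: E = 122.3, α = 16.7, σ_y = 237.0 → σ = 241 MPa, n = 0.982
The minimum is concrete at n = 0.728.

concrete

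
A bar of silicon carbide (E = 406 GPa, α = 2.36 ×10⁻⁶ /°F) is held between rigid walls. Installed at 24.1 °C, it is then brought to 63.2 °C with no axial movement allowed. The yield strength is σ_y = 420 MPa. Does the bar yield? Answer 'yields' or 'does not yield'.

α = 2.36×10⁻⁶/°F × 9/5 = 4.25×10⁻⁶/K.
ΔT = 39.10 K. Constrained thermal stress σ = E·α·ΔT = 406.0×10³ MPa × 4.25×10⁻⁶ × 39.10 = 67.4 MPa (compressive).
Compare to σ_y = 420 MPa: σ < σ_y, so it does not yield.

does not yield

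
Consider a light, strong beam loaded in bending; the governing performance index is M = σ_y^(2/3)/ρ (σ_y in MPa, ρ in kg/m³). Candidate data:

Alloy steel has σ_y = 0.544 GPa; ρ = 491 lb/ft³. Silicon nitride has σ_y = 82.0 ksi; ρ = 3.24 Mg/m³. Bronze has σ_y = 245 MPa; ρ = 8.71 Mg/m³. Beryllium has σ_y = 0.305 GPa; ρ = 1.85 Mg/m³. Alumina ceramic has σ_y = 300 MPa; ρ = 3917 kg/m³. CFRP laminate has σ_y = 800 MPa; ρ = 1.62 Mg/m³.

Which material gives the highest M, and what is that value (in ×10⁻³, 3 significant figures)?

CFRP laminate, M = 53.2×10⁻³

Convert each candidate to consistent units, then evaluate M:
  alloy steel: σ_y = 544.0 MPa, ρ = 7865 kg/m³
  silicon nitride: σ_y = 565.4 MPa, ρ = 3240 kg/m³
  bronze: σ_y = 245.0 MPa, ρ = 8710 kg/m³
  beryllium: σ_y = 305.0 MPa, ρ = 1850 kg/m³
  alumina ceramic: σ_y = 300.0 MPa, ρ = 3917 kg/m³
  CFRP laminate: σ_y = 800.0 MPa, ρ = 1620 kg/m³
  CFRP laminate: M = 53.2×10⁻³
  beryllium: M = 24.5×10⁻³
  silicon nitride: M = 21.1×10⁻³
  alumina ceramic: M = 11.4×10⁻³
  alloy steel: M = 8.47×10⁻³
  bronze: M = 4.50×10⁻³
The maximum is for CFRP laminate.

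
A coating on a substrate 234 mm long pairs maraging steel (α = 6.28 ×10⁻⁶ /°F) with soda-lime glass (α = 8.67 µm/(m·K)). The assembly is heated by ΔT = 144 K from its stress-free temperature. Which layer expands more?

maraging steel: α = 6.28×10⁻⁶/°F × 9/5 = 11.3×10⁻⁶/K.
α(maraging steel) = 11.3×10⁻⁶/K vs α(soda-lime glass) = 8.67×10⁻⁶/K.
Higher α expands more for the same ΔT: maraging steel.

maraging steel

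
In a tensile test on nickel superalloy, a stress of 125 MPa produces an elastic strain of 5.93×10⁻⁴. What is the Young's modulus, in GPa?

211 GPa

E = σ/ε = 125 MPa / 5.93×10⁻⁴ = 210800 MPa = 211 GPa.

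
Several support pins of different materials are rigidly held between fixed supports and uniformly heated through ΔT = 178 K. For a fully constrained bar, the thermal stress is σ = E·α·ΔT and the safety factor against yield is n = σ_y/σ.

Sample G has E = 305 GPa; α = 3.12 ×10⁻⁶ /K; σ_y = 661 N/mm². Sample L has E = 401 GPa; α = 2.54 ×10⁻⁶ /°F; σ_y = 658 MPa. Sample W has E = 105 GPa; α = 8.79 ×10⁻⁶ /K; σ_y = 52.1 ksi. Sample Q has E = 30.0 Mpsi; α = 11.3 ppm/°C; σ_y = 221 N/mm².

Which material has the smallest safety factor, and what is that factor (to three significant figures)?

sample Q, n = 0.531

Per material, after unit conversion:
  sample G: E = 305.0, α = 3.12, σ_y = 661.0 → σ = 169 MPa, n = 3.90
  sample L: E = 401.0, α = 4.57, σ_y = 658.0 → σ = 326 MPa, n = 2.02
  sample W: E = 105.0, α = 8.79, σ_y = 359.2 → σ = 164 MPa, n = 2.19
  sample Q: E = 206.8, α = 11.3, σ_y = 221.0 → σ = 416 MPa, n = 0.531
Smallest n: sample Q with n = 0.531.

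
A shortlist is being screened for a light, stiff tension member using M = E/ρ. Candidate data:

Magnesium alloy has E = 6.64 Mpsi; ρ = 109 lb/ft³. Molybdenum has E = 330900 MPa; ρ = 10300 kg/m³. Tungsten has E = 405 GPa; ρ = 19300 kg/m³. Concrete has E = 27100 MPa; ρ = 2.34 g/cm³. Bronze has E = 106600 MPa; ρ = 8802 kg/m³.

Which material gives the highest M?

In SI units:
  magnesium alloy: E = 45.78 GPa, ρ = 1746 kg/m³
  molybdenum: E = 330.9 GPa, ρ = 10300 kg/m³
  tungsten: E = 405.0 GPa, ρ = 19300 kg/m³
  concrete: E = 27.10 GPa, ρ = 2340 kg/m³
  bronze: E = 106.6 GPa, ρ = 8802 kg/m³
  molybdenum: M = 32.1 MN·m/kg
  magnesium alloy: M = 26.2 MN·m/kg
  tungsten: M = 21.0 MN·m/kg
  bronze: M = 12.1 MN·m/kg
  concrete: M = 11.6 MN·m/kg
Molybdenum has the largest M.

molybdenum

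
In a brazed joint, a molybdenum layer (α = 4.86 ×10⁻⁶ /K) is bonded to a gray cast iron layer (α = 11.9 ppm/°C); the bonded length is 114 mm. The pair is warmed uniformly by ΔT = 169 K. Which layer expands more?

α(molybdenum) = 4.86×10⁻⁶/K vs α(gray cast iron) = 11.9×10⁻⁶/K.
Higher α expands more for the same ΔT: gray cast iron.

gray cast iron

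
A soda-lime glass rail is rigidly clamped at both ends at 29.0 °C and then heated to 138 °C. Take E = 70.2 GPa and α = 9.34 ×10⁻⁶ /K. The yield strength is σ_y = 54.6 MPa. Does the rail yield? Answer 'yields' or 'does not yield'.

ΔT = 109.0 K. Constrained thermal stress σ = E·α·ΔT = 70.20×10³ MPa × 9.34×10⁻⁶ × 109.0 = 71.5 MPa (compressive).
Compare to σ_y = 54.6 MPa: σ ≥ σ_y, so it yields.

yields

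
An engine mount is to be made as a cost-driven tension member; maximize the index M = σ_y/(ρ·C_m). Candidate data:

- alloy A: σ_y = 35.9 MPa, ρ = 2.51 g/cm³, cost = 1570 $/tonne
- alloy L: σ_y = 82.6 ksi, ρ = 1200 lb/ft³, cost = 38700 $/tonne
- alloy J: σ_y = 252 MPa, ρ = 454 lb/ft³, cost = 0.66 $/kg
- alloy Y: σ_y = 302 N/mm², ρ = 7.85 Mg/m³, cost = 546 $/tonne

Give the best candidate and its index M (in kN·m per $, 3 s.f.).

In SI units:
  alloy A: σ_y = 35.90 MPa, ρ = 2510 kg/m³, cost = 1.570 $/kg
  alloy L: σ_y = 569.5 MPa, ρ = 19220 kg/m³, cost = 38.70 $/kg
  alloy J: σ_y = 252.0 MPa, ρ = 7272 kg/m³, cost = 0.6600 $/kg
  alloy Y: σ_y = 302.0 MPa, ρ = 7850 kg/m³, cost = 0.5460 $/kg
  alloy Y: M = 70.5 kN·m per $
  alloy J: M = 52.5 kN·m per $
  alloy A: M = 9.11 kN·m per $
  alloy L: M = 0.766 kN·m per $
Highest index: alloy Y.

alloy Y, M = 70.5 kN·m per $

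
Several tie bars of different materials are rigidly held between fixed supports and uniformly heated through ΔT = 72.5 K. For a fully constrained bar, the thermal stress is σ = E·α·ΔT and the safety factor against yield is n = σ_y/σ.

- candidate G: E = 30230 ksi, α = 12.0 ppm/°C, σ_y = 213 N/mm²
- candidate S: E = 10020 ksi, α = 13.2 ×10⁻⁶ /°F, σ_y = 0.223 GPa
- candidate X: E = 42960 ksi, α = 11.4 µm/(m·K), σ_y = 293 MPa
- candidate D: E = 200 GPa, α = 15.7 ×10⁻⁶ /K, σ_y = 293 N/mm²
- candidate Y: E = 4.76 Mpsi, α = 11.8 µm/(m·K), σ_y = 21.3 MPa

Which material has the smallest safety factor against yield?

candidate Y

Converting E to GPa, α to ×10⁻⁶/K, σ_y to MPa, then σ and n for each:
  candidate G: E = 208.4, α = 12.0, σ_y = 213.0 → σ = 181 MPa, n = 1.17
  candidate S: E = 69.09, α = 23.8, σ_y = 223.0 → σ = 119 MPa, n = 1.87
  candidate X: E = 296.2, α = 11.4, σ_y = 293.0 → σ = 245 MPa, n = 1.20
  candidate D: E = 200.0, α = 15.7, σ_y = 293.0 → σ = 228 MPa, n = 1.29
  candidate Y: E = 32.82, α = 11.8, σ_y = 21.30 → σ = 28.1 MPa, n = 0.759
The minimum is candidate Y at n = 0.759.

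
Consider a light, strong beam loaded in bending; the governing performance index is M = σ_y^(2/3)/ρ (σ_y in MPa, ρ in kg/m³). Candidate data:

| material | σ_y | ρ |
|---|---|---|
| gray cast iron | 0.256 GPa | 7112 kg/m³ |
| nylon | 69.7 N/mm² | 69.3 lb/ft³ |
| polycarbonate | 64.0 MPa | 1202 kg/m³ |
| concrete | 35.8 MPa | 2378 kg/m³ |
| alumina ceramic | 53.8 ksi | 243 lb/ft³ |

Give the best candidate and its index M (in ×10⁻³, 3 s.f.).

nylon, M = 15.3×10⁻³

Normalizing units and computing the index:
  gray cast iron: σ_y = 256.0 MPa, ρ = 7112 kg/m³
  nylon: σ_y = 69.70 MPa, ρ = 1110 kg/m³
  polycarbonate: σ_y = 64.00 MPa, ρ = 1202 kg/m³
  concrete: σ_y = 35.80 MPa, ρ = 2378 kg/m³
  alumina ceramic: σ_y = 370.9 MPa, ρ = 3892 kg/m³
  nylon: M = 15.3×10⁻³
  polycarbonate: M = 13.3×10⁻³
  alumina ceramic: M = 13.3×10⁻³
  gray cast iron: M = 5.67×10⁻³
  concrete: M = 4.57×10⁻³
Nylon has the largest M.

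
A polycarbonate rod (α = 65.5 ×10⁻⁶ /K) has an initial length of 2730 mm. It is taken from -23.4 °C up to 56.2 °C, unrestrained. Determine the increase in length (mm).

14.2 mm

ΔT = 56.2 − (-23.4) = 79.60 K.
ΔL = α·L₀·ΔT = 65.5×10⁻⁶ × 2730 mm × 79.60 K = 14.2 mm.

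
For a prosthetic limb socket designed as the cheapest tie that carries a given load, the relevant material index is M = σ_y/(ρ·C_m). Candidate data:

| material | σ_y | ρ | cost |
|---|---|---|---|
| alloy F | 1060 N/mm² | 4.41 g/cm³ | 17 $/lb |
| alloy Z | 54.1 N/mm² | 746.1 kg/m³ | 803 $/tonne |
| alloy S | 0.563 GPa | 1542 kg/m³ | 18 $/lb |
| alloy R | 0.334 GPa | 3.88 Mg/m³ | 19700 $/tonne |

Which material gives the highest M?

alloy Z

After converting to SI:
  alloy F: σ_y = 1060 MPa, ρ = 4410 kg/m³, cost = 37.48 $/kg
  alloy Z: σ_y = 54.10 MPa, ρ = 746.1 kg/m³, cost = 0.8030 $/kg
  alloy S: σ_y = 563.0 MPa, ρ = 1542 kg/m³, cost = 39.68 $/kg
  alloy R: σ_y = 334.0 MPa, ρ = 3880 kg/m³, cost = 19.70 $/kg
  alloy Z: M = 90.3 kN·m per $
  alloy S: M = 9.20 kN·m per $
  alloy F: M = 6.41 kN·m per $
  alloy R: M = 4.37 kN·m per $
The maximum is for alloy Z.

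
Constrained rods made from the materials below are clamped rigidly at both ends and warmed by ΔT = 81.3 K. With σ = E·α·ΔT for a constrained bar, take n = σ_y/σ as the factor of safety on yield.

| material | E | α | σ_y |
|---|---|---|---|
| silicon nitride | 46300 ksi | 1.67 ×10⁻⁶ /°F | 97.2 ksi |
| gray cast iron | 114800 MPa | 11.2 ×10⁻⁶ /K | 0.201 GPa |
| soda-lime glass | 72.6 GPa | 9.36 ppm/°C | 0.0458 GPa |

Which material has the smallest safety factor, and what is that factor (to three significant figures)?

Per material, after unit conversion:
  silicon nitride: E = 319.2, α = 3.01, σ_y = 670.2 → σ = 78.0 MPa, n = 8.59
  gray cast iron: E = 114.8, α = 11.2, σ_y = 201.0 → σ = 105 MPa, n = 1.92
  soda-lime glass: E = 72.60, α = 9.36, σ_y = 45.80 → σ = 55.2 MPa, n = 0.829
Soda-lime glass has the lowest safety factor, n = 0.829.

soda-lime glass, n = 0.829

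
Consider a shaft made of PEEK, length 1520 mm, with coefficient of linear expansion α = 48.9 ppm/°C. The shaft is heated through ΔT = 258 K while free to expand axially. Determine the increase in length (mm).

ΔL = α·L₀·ΔT = 48.9×10⁻⁶ × 1520 mm × 258.0 K = 19.2 mm.

19.2 mm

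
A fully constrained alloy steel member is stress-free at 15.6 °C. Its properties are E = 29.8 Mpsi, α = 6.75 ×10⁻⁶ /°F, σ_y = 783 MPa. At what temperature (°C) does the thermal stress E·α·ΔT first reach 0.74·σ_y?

E = 29.8 Mpsi = 205.5 GPa.
α = 6.75×10⁻⁶/°F × 9/5 = 12.1×10⁻⁶/K.
E·α·ΔT = 579.4 MPa ⇒ ΔT = 579.4 / (205.5×10³ × 12.1×10⁻⁶) = 232.1 K.
T = 15.6 + 232.1 = 247.7 °C.

248 °C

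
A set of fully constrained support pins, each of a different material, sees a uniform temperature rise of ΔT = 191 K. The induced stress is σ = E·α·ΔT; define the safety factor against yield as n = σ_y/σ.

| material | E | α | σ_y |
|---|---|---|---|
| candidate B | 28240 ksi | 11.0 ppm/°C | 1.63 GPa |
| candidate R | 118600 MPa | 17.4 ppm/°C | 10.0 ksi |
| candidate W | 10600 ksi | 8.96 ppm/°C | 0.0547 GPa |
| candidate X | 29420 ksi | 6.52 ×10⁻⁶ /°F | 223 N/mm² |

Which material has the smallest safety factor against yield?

With everything in SI (GPa, ×10⁻⁶/K, MPa):
  candidate B: E = 194.7, α = 11.0, σ_y = 1630 → σ = 409 MPa, n = 3.98
  candidate R: E = 118.6, α = 17.4, σ_y = 68.95 → σ = 394 MPa, n = 0.175
  candidate W: E = 73.08, α = 8.96, σ_y = 54.70 → σ = 125 MPa, n = 0.437
  candidate X: E = 202.8, α = 11.7, σ_y = 223.0 → σ = 455 MPa, n = 0.490
Smallest n: candidate R with n = 0.175.

candidate R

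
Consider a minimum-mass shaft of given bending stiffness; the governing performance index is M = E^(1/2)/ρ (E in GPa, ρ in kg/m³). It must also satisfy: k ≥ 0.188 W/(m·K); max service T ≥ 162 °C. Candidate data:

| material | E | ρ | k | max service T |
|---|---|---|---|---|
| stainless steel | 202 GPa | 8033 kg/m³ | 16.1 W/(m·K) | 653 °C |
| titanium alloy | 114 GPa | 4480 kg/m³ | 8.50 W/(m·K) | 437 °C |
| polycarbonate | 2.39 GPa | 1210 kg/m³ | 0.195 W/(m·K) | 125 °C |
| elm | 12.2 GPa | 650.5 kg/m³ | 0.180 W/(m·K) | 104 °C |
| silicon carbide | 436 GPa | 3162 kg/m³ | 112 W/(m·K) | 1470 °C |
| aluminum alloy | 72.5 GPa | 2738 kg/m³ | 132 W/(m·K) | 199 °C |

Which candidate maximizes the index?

Screen on constraints: k ≥ 0.188 W/(m·K); max service T ≥ 162 °C. Survivors: stainless steel, titanium alloy, silicon carbide, aluminum alloy.
Per-candidate index values:
  silicon carbide: M = 6.60×10⁻³
  aluminum alloy: M = 3.11×10⁻³
  titanium alloy: M = 2.38×10⁻³
  stainless steel: M = 1.77×10⁻³
Silicon carbide has the largest M.

silicon carbide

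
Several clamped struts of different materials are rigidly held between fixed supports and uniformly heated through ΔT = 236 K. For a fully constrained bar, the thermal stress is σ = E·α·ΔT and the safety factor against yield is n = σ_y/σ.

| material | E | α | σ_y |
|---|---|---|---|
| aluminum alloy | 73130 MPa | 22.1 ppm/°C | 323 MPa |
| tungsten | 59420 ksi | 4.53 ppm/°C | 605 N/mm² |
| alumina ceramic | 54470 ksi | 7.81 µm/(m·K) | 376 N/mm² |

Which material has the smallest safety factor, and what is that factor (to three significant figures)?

With everything in SI (GPa, ×10⁻⁶/K, MPa):
  aluminum alloy: E = 73.13, α = 22.1, σ_y = 323.0 → σ = 381 MPa, n = 0.847
  tungsten: E = 409.7, α = 4.53, σ_y = 605.0 → σ = 438 MPa, n = 1.38
  alumina ceramic: E = 375.6, α = 7.81, σ_y = 376.0 → σ = 692 MPa, n = 0.543
Smallest n: alumina ceramic with n = 0.543.

alumina ceramic, n = 0.543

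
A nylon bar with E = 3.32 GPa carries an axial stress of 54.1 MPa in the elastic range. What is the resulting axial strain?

0.0163

ε = σ/E = 54.1 / 3320 = 0.0163.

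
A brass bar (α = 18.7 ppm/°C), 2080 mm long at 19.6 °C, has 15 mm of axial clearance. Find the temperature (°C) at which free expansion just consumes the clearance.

405 °C

α·L₀·ΔT = 15.0 mm ⇒ ΔT = 15.0 / (18.7×10⁻⁶ × 2080.0) = 385.6 K.
T = 19.6 + 385.6 = 405.2 °C.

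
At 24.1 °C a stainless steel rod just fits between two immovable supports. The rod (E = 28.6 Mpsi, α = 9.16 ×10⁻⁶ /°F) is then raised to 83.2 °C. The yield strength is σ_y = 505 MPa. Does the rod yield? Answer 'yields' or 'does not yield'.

E = 28.6 Mpsi = 197.2 GPa.
α = 9.16×10⁻⁶/°F × 9/5 = 16.5×10⁻⁶/K.
ΔT = 59.10 K. Constrained thermal stress σ = E·α·ΔT = 197.2×10³ MPa × 16.5×10⁻⁶ × 59.10 = 192 MPa (compressive).
Compare to σ_y = 505 MPa: σ < σ_y, so it does not yield.

does not yield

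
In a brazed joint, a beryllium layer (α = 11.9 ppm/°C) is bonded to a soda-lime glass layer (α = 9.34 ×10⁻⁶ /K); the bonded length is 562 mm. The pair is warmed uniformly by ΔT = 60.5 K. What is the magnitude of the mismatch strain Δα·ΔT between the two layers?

1.55×10⁻⁴

Δα = |11.9 − 9.34|×10⁻⁶/K = 2.56×10⁻⁶/K.
Mismatch strain = Δα·ΔT = 2.56×10⁻⁶ × 60.5 = 1.55×10⁻⁴.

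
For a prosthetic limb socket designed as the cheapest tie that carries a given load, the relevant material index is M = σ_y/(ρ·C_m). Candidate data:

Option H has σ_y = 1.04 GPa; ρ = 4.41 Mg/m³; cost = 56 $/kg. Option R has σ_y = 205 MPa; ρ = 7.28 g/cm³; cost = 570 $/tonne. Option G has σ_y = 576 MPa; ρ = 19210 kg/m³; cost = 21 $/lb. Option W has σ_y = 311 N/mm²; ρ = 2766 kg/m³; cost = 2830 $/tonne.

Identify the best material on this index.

option R

Putting every candidate on a common basis:
  option H: σ_y = 1040 MPa, ρ = 4410 kg/m³, cost = 56.00 $/kg
  option R: σ_y = 205.0 MPa, ρ = 7280 kg/m³, cost = 0.5700 $/kg
  option G: σ_y = 576.0 MPa, ρ = 19210 kg/m³, cost = 46.30 $/kg
  option W: σ_y = 311.0 MPa, ρ = 2766 kg/m³, cost = 2.830 $/kg
  option R: M = 49.4 kN·m per $
  option W: M = 39.7 kN·m per $
  option H: M = 4.21 kN·m per $
  option G: M = 0.648 kN·m per $
Option R ranks first.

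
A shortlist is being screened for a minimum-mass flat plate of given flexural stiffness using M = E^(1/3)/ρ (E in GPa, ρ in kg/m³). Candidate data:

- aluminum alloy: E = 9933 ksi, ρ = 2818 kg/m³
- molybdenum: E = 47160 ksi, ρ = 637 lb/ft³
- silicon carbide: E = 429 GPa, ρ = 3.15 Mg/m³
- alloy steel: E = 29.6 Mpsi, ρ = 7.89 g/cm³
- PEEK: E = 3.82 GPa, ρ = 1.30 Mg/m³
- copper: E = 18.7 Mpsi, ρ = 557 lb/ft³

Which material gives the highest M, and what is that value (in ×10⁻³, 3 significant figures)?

silicon carbide, M = 2.39×10⁻³

After converting to SI:
  aluminum alloy: E = 68.49 GPa, ρ = 2818 kg/m³
  molybdenum: E = 325.2 GPa, ρ = 10200 kg/m³
  silicon carbide: E = 429.0 GPa, ρ = 3150 kg/m³
  alloy steel: E = 204.1 GPa, ρ = 7890 kg/m³
  PEEK: E = 3.820 GPa, ρ = 1300 kg/m³
  copper: E = 128.9 GPa, ρ = 8922 kg/m³
  silicon carbide: M = 2.39×10⁻³
  aluminum alloy: M = 1.45×10⁻³
  PEEK: M = 1.20×10⁻³
  alloy steel: M = 0.746×10⁻³
  molybdenum: M = 0.674×10⁻³
  copper: M = 0.566×10⁻³
Silicon carbide has the largest M.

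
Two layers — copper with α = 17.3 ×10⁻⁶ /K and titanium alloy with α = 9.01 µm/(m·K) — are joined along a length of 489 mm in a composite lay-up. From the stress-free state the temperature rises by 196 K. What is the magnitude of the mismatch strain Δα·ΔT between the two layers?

1.62×10⁻³

Δα = |17.3 − 9.01|×10⁻⁶/K = 8.29×10⁻⁶/K.
Mismatch strain = Δα·ΔT = 8.29×10⁻⁶ × 196.0 = 1.62×10⁻³.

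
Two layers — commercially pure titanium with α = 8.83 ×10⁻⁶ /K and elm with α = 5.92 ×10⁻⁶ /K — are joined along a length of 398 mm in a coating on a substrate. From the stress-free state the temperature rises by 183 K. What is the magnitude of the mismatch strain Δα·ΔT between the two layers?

5.33×10⁻⁴

Δα = |8.83 − 5.92|×10⁻⁶/K = 2.91×10⁻⁶/K.
Mismatch strain = Δα·ΔT = 2.91×10⁻⁶ × 183.0 = 5.33×10⁻⁴.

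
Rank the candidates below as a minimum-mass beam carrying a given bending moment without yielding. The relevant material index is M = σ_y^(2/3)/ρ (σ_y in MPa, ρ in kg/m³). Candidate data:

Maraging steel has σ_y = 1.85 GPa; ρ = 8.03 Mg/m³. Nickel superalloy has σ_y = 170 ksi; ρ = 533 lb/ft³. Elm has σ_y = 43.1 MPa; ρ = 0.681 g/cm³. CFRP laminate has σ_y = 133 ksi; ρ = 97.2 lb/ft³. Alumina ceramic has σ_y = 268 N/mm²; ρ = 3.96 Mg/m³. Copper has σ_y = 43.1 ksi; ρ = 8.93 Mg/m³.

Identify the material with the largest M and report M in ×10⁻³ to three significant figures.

CFRP laminate, M = 60.6×10⁻³

Putting every candidate on a common basis:
  maraging steel: σ_y = 1850 MPa, ρ = 8030 kg/m³
  nickel superalloy: σ_y = 1172 MPa, ρ = 8538 kg/m³
  elm: σ_y = 43.10 MPa, ρ = 681.0 kg/m³
  CFRP laminate: σ_y = 917.0 MPa, ρ = 1557 kg/m³
  alumina ceramic: σ_y = 268.0 MPa, ρ = 3960 kg/m³
  copper: σ_y = 297.2 MPa, ρ = 8930 kg/m³
  CFRP laminate: M = 60.6×10⁻³
  maraging steel: M = 18.8×10⁻³
  elm: M = 18.1×10⁻³
  nickel superalloy: M = 13.0×10⁻³
  alumina ceramic: M = 10.5×10⁻³
  copper: M = 4.99×10⁻³
The maximum is for CFRP laminate.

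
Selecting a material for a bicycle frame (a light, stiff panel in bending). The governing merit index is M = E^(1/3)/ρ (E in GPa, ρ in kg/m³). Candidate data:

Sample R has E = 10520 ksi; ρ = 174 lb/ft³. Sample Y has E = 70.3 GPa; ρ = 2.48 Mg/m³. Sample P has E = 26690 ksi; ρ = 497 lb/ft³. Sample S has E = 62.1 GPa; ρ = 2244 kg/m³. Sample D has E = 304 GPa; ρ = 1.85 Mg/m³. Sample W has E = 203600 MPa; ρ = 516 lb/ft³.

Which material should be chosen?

Convert each candidate to consistent units, then evaluate M:
  sample R: E = 72.53 GPa, ρ = 2787 kg/m³
  sample Y: E = 70.30 GPa, ρ = 2480 kg/m³
  sample P: E = 184.0 GPa, ρ = 7961 kg/m³
  sample S: E = 62.10 GPa, ρ = 2244 kg/m³
  sample D: E = 304.0 GPa, ρ = 1850 kg/m³
  sample W: E = 203.6 GPa, ρ = 8266 kg/m³
  sample D: M = 3.63×10⁻³
  sample S: M = 1.76×10⁻³
  sample Y: M = 1.66×10⁻³
  sample R: M = 1.50×10⁻³
  sample P: M = 0.714×10⁻³
  sample W: M = 0.712×10⁻³
Sample D has the largest M.

sample D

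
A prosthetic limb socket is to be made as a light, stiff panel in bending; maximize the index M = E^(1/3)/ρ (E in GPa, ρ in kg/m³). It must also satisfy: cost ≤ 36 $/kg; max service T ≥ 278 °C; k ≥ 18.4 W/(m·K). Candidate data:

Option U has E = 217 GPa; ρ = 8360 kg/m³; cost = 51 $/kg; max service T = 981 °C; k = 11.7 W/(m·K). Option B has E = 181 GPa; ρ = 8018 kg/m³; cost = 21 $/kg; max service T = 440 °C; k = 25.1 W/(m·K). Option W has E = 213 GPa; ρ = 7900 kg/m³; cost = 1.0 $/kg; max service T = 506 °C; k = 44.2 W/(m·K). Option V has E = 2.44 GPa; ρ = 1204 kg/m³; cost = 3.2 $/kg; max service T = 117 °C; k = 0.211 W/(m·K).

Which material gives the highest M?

Screen on constraints: cost ≤ 36 $/kg; max service T ≥ 278 °C; k ≥ 18.4 W/(m·K). Survivors: option B, option W.
Computing M directly (units already consistent):
  option W: M = 0.756×10⁻³
  option B: M = 0.705×10⁻³
Option W ranks first.

option W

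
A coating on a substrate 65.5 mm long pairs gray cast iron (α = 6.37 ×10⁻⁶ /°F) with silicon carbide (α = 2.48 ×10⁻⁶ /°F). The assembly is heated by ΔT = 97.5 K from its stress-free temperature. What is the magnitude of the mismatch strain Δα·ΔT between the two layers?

6.83×10⁻⁴

gray cast iron: α = 6.37×10⁻⁶/°F × 9/5 = 11.5×10⁻⁶/K.
silicon carbide: α = 2.48×10⁻⁶/°F × 9/5 = 4.46×10⁻⁶/K.
Δα = |11.5 − 4.46|×10⁻⁶/K = 7.00×10⁻⁶/K.
Mismatch strain = Δα·ΔT = 7.00×10⁻⁶ × 97.5 = 6.83×10⁻⁴.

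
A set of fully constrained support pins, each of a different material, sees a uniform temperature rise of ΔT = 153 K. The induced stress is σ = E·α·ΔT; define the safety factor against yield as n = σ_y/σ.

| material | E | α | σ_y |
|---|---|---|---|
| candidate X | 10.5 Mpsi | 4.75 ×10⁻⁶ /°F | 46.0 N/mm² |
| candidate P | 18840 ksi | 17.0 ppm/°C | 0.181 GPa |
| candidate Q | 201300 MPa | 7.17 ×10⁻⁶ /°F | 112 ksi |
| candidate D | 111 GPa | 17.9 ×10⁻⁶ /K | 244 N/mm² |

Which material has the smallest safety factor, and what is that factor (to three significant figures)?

candidate X, n = 0.486

Per material, after unit conversion:
  candidate X: E = 72.39, α = 8.55, σ_y = 46.00 → σ = 94.7 MPa, n = 0.486
  candidate P: E = 129.9, α = 17.0, σ_y = 181.0 → σ = 338 MPa, n = 0.536
  candidate Q: E = 201.3, α = 12.9, σ_y = 772.2 → σ = 397 MPa, n = 1.94
  candidate D: E = 111.0, α = 17.9, σ_y = 244.0 → σ = 304 MPa, n = 0.803
The minimum is candidate X at n = 0.486.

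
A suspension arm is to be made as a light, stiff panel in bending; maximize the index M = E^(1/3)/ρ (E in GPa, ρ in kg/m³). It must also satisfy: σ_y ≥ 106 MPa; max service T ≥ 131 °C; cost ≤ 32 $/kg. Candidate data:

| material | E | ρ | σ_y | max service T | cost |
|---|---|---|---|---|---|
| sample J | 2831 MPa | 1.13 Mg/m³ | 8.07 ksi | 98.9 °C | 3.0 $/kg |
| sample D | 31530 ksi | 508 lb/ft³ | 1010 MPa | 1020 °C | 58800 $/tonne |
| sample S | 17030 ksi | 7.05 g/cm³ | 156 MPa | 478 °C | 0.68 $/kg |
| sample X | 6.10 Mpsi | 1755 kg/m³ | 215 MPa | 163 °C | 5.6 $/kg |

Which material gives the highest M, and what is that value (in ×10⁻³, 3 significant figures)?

Screen on constraints: σ_y ≥ 106 MPa; max service T ≥ 131 °C; cost ≤ 32 $/kg. Survivors: sample S, sample X.
Putting every candidate on a common basis:
  sample S: E = 117.4 GPa, ρ = 7050 kg/m³
  sample X: E = 42.06 GPa, ρ = 1755 kg/m³
  sample X: M = 1.98×10⁻³
  sample S: M = 0.695×10⁻³
Highest index: sample X.

sample X, M = 1.98×10⁻³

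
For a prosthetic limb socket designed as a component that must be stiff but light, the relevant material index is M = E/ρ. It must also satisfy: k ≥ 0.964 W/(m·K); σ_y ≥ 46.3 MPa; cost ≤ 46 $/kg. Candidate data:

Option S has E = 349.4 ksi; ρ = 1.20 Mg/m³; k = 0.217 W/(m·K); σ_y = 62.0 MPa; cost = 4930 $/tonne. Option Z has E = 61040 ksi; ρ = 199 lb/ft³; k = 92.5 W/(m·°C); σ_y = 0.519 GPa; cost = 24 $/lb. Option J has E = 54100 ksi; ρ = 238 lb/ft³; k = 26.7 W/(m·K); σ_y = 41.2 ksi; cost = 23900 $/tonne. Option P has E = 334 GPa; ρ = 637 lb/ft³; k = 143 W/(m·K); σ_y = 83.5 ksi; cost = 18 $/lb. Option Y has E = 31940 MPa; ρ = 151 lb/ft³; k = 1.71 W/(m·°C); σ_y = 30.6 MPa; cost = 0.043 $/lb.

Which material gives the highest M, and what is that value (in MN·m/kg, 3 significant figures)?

Screen on constraints: k ≥ 0.964 W/(m·K); σ_y ≥ 46.3 MPa; cost ≤ 46 $/kg. Survivors: option J, option P.
In SI units:
  option J: E = 373.0 GPa, ρ = 3812 kg/m³
  option P: E = 334.0 GPa, ρ = 10200 kg/m³
  option J: M = 97.8 MN·m/kg
  option P: M = 32.7 MN·m/kg
Option J ranks first.

option J, M = 97.8 MN·m/kg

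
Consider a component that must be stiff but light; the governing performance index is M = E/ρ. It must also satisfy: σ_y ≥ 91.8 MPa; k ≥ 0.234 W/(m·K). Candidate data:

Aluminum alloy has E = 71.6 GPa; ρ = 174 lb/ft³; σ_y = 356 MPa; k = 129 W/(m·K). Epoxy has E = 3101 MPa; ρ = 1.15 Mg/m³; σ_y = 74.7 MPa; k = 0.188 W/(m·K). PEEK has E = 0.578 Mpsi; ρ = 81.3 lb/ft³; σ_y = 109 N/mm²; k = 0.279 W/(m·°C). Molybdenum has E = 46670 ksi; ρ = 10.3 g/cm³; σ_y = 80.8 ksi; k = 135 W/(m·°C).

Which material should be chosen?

molybdenum

Screen on constraints: σ_y ≥ 91.8 MPa; k ≥ 0.234 W/(m·K). Survivors: aluminum alloy, PEEK, molybdenum.
Normalizing units and computing the index:
  aluminum alloy: E = 71.60 GPa, ρ = 2787 kg/m³
  PEEK: E = 3.985 GPa, ρ = 1302 kg/m³
  molybdenum: E = 321.8 GPa, ρ = 10300 kg/m³
  molybdenum: M = 31.2 MN·m/kg
  aluminum alloy: M = 25.7 MN·m/kg
  PEEK: M = 3.06 MN·m/kg
Molybdenum has the largest M.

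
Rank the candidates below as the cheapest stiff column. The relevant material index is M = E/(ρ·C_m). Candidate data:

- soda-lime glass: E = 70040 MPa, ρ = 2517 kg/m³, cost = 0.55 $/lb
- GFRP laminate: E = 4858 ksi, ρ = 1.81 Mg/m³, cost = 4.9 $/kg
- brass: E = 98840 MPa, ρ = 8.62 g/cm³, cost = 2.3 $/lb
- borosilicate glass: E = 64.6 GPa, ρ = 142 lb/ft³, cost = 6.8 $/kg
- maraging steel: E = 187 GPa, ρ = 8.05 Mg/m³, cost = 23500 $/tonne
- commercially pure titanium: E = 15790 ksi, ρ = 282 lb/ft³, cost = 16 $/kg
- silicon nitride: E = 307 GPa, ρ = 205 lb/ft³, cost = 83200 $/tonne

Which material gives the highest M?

soda-lime glass

After converting to SI:
  soda-lime glass: E = 70.04 GPa, ρ = 2517 kg/m³, cost = 1.213 $/kg
  GFRP laminate: E = 33.49 GPa, ρ = 1810 kg/m³, cost = 4.900 $/kg
  brass: E = 98.84 GPa, ρ = 8620 kg/m³, cost = 5.071 $/kg
  borosilicate glass: E = 64.60 GPa, ρ = 2275 kg/m³, cost = 6.800 $/kg
  maraging steel: E = 187.0 GPa, ρ = 8050 kg/m³, cost = 23.50 $/kg
  commercially pure titanium: E = 108.9 GPa, ρ = 4517 kg/m³, cost = 16.00 $/kg
  silicon nitride: E = 307.0 GPa, ρ = 3284 kg/m³, cost = 83.20 $/kg
  soda-lime glass: M = 22.9 MN·m per $
  borosilicate glass: M = 4.18 MN·m per $
  GFRP laminate: M = 3.78 MN·m per $
  brass: M = 2.26 MN·m per $
  commercially pure titanium: M = 1.51 MN·m per $
  silicon nitride: M = 1.12 MN·m per $
  maraging steel: M = 0.989 MN·m per $
Soda-lime glass has the largest M.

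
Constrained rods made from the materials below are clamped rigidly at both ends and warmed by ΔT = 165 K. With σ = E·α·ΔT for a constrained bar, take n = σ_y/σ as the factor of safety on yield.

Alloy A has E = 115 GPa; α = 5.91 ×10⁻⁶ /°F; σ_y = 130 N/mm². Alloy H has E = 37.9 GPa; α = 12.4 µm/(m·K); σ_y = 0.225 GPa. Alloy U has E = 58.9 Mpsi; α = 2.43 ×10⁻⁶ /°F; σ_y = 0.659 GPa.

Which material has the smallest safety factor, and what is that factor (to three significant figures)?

Per material, after unit conversion:
  alloy A: E = 115.0, α = 10.6, σ_y = 130.0 → σ = 202 MPa, n = 0.644
  alloy H: E = 37.90, α = 12.4, σ_y = 225.0 → σ = 77.5 MPa, n = 2.90
  alloy U: E = 406.1, α = 4.37, σ_y = 659.0 → σ = 293 MPa, n = 2.25
The minimum is alloy A at n = 0.644.

alloy A, n = 0.644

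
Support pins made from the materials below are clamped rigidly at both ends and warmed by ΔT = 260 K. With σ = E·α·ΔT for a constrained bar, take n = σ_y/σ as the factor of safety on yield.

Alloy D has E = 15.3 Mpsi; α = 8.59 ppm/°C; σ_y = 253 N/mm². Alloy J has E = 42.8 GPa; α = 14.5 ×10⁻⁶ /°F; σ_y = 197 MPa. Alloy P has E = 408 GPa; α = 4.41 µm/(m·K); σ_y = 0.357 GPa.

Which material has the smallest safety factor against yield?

With everything in SI (GPa, ×10⁻⁶/K, MPa):
  alloy D: E = 105.5, α = 8.59, σ_y = 253.0 → σ = 236 MPa, n = 1.07
  alloy J: E = 42.80, α = 26.1, σ_y = 197.0 → σ = 290 MPa, n = 0.678
  alloy P: E = 408.0, α = 4.41, σ_y = 357.0 → σ = 468 MPa, n = 0.763
Alloy J has the lowest safety factor, n = 0.678.

alloy J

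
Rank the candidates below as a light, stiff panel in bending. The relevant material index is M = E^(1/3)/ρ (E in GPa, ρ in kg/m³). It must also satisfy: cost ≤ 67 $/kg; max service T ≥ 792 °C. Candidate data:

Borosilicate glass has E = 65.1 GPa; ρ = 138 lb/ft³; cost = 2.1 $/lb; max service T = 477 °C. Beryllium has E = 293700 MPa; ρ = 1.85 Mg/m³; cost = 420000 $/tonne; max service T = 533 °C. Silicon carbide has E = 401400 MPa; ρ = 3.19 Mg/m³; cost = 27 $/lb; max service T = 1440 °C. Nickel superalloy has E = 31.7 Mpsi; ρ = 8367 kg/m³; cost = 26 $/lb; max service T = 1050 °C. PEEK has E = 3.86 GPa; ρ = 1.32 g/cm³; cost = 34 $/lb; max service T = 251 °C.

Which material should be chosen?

Screen on constraints: cost ≤ 67 $/kg; max service T ≥ 792 °C. Survivors: silicon carbide, nickel superalloy.
In SI units:
  silicon carbide: E = 401.4 GPa, ρ = 3190 kg/m³
  nickel superalloy: E = 218.6 GPa, ρ = 8367 kg/m³
  silicon carbide: M = 2.31×10⁻³
  nickel superalloy: M = 0.720×10⁻³
Silicon carbide has the largest M.

silicon carbide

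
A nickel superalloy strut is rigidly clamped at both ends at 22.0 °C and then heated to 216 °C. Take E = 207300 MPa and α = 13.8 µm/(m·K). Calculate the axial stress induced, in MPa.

555 MPa

E = 207300 MPa = 207.3 GPa.
ΔT = 194.0 K. Constrained thermal stress σ = E·α·ΔT = 207.3×10³ MPa × 13.8×10⁻⁶ × 194.0 = 555 MPa (compressive).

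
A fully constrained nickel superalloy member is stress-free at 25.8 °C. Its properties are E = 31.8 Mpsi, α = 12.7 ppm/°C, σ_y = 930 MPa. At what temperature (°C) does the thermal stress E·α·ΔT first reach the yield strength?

360 °C

E = 31.8 Mpsi = 219.3 GPa.
E·α·ΔT = 930.0 MPa ⇒ ΔT = 930.0 / (219.3×10³ × 12.7×10⁻⁶) = 334.0 K.
T = 25.8 + 334.0 = 359.8 °C.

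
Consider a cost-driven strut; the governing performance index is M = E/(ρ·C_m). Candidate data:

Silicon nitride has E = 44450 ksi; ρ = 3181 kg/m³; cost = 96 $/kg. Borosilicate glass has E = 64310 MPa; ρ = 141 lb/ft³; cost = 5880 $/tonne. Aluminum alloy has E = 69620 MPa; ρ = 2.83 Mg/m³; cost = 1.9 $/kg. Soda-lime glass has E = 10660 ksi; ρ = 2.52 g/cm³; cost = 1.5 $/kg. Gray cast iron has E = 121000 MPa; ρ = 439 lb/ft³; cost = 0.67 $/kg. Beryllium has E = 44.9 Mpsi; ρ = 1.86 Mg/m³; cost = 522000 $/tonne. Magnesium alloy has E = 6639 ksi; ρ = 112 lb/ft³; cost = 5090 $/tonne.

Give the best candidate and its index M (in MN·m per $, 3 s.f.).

gray cast iron, M = 25.7 MN·m per $

In SI units:
  silicon nitride: E = 306.5 GPa, ρ = 3181 kg/m³, cost = 96.00 $/kg
  borosilicate glass: E = 64.31 GPa, ρ = 2259 kg/m³, cost = 5.880 $/kg
  aluminum alloy: E = 69.62 GPa, ρ = 2830 kg/m³, cost = 1.900 $/kg
  soda-lime glass: E = 73.50 GPa, ρ = 2520 kg/m³, cost = 1.500 $/kg
  gray cast iron: E = 121.0 GPa, ρ = 7032 kg/m³, cost = 0.6700 $/kg
  beryllium: E = 309.6 GPa, ρ = 1860 kg/m³, cost = 522.0 $/kg
  magnesium alloy: E = 45.77 GPa, ρ = 1794 kg/m³, cost = 5.090 $/kg
  gray cast iron: M = 25.7 MN·m per $
  soda-lime glass: M = 19.4 MN·m per $
  aluminum alloy: M = 12.9 MN·m per $
  magnesium alloy: M = 5.01 MN·m per $
  borosilicate glass: M = 4.84 MN·m per $
  silicon nitride: M = 1.00 MN·m per $
  beryllium: M = 0.319 MN·m per $
Gray cast iron has the largest M.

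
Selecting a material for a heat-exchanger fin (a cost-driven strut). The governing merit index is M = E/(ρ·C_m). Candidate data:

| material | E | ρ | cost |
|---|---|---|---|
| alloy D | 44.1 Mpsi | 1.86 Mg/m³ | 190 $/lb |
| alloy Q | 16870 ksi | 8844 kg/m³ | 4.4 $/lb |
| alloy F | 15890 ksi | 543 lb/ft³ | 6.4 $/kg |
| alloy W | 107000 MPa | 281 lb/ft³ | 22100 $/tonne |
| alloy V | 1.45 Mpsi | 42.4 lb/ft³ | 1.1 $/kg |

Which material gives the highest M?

alloy V

Normalizing units and computing the index:
  alloy D: E = 304.1 GPa, ρ = 1860 kg/m³, cost = 418.9 $/kg
  alloy Q: E = 116.3 GPa, ρ = 8844 kg/m³, cost = 9.700 $/kg
  alloy F: E = 109.6 GPa, ρ = 8698 kg/m³, cost = 6.400 $/kg
  alloy W: E = 107.0 GPa, ρ = 4501 kg/m³, cost = 22.10 $/kg
  alloy V: E = 9.997 GPa, ρ = 679.2 kg/m³, cost = 1.100 $/kg
  alloy V: M = 13.4 MN·m per $
  alloy F: M = 1.97 MN·m per $
  alloy Q: M = 1.36 MN·m per $
  alloy W: M = 1.08 MN·m per $
  alloy D: M = 0.390 MN·m per $
The maximum is for alloy V.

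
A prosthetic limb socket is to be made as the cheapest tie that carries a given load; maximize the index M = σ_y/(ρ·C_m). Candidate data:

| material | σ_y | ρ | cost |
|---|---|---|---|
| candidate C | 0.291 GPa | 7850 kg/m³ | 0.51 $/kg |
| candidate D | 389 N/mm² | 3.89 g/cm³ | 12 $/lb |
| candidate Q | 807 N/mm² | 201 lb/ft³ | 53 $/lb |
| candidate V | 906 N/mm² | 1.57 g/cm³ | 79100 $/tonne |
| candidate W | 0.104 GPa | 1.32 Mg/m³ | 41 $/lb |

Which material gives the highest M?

After converting to SI:
  candidate C: σ_y = 291.0 MPa, ρ = 7850 kg/m³, cost = 0.5100 $/kg
  candidate D: σ_y = 389.0 MPa, ρ = 3890 kg/m³, cost = 26.46 $/kg
  candidate Q: σ_y = 807.0 MPa, ρ = 3220 kg/m³, cost = 116.8 $/kg
  candidate V: σ_y = 906.0 MPa, ρ = 1570 kg/m³, cost = 79.10 $/kg
  candidate W: σ_y = 104.0 MPa, ρ = 1320 kg/m³, cost = 90.39 $/kg
  candidate C: M = 72.7 kN·m per $
  candidate V: M = 7.30 kN·m per $
  candidate D: M = 3.78 kN·m per $
  candidate Q: M = 2.15 kN·m per $
  candidate W: M = 0.872 kN·m per $
Candidate C ranks first.

candidate C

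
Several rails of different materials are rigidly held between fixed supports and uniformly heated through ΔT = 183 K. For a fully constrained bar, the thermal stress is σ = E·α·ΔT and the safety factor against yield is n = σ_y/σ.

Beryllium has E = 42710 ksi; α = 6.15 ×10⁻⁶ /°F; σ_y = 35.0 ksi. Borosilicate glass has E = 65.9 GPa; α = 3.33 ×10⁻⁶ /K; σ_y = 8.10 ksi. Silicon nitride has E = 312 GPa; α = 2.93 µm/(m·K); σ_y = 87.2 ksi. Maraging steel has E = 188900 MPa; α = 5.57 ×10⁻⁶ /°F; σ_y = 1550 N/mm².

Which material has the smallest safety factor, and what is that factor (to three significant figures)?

In consistent units (E in GPa, α in ×10⁻⁶/K, σ_y in MPa):
  beryllium: E = 294.5, α = 11.1, σ_y = 241.3 → σ = 597 MPa, n = 0.405
  borosilicate glass: E = 65.90, α = 3.33, σ_y = 55.85 → σ = 40.2 MPa, n = 1.39
  silicon nitride: E = 312.0, α = 2.93, σ_y = 601.2 → σ = 167 MPa, n = 3.59
  maraging steel: E = 188.9, α = 10.0, σ_y = 1550 → σ = 347 MPa, n = 4.47
The minimum is beryllium at n = 0.405.

beryllium, n = 0.405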